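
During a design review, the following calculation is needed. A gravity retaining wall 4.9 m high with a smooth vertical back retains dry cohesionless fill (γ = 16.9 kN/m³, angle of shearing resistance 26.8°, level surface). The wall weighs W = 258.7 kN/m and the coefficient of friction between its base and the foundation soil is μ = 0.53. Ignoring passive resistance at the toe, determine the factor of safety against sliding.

1.79

K_a = tan²(45° − 26.8°/2) = 0.3785.
P_a = ½K_aγH² = 0.5×0.3785×16.9×4.9² = 76.79 kN/m, acting at H/3 = 1.633 m above the base.
FS_sliding = μW / P_a = 0.53×258.7 / 76.79 = 1.786.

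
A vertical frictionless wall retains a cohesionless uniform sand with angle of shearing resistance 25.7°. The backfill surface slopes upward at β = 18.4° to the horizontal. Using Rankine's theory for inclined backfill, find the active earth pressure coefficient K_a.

K_a = cos β · (cos β − √(cos²β − cos²φ)) / (cos β + √(cos²β − cos²φ)).
cos β = 0.9489, cos φ = 0.9011, √(cos²β − cos²φ) = 0.2974.
K_a = 0.9489 × (0.9489 − 0.2974)/(0.9489 + 0.2974) = 0.4961.

0.496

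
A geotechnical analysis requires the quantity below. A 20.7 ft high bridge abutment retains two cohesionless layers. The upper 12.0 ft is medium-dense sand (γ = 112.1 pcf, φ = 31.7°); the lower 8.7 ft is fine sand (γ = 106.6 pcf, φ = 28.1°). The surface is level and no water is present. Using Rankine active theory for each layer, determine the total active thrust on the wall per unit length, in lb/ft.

K_a1 = tan²(45°−31.7°/2) = 0.3111; K_a2 = tan²(45°−28.1°/2) = 0.3596.
Layer 1: σ at base = K_a1 γ₁ h₁ = 418.5 psf; P₁ = ½×418.5×12.0 = 2511.
Layer 2: σ_v at top = γ₁h₁ = 1345; σ_h top = K_a2×1345 = 483.7; σ_h base = K_a2×(1345+106.6×8.7) = 817.3.
P₂ = ½(483.7+817.3)×8.7 = 5659. Total P_a = 2511+5659 = 8170 lb/ft.

8170 lb/ft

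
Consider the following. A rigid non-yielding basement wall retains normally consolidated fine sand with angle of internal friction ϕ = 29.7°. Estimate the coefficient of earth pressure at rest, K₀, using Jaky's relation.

0.505

K₀ = 1 − sin φ' = 1 − sin 29.7° = 0.5045.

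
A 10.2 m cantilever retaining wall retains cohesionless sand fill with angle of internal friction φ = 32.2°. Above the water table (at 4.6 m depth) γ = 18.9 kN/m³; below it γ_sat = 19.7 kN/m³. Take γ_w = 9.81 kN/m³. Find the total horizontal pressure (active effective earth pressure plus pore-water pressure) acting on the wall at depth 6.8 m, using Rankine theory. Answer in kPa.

K_a = (1 − sin φ)/(1 + sin φ) = 0.3047.
γ' = 19.7 − 9.81 = 9.890 kN/m³.
Effective vertical stress at 6.8 m: σ'_v = 18.9×4.6 + 9.890×2.20 = 108.7 kPa.
σ'_h = K_a σ'_v = 0.3047 × 108.7 = 33.12 kPa; u = γ_w × 2.20 = 21.58 kPa.
Total σ_h = 33.12 + 21.58 = 54.71 kPa.

54.7 kPa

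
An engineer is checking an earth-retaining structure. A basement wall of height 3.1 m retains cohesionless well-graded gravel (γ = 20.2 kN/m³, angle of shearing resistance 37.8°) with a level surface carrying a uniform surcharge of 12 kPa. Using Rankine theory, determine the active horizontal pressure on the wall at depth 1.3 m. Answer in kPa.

9.18 kPa

K_a = (1 − sin φ)/(1 + sin φ) = 0.2400.
σ_v = γz + q = 20.2 × 1.3 + 12 = 38.26 kPa.
σ_h = K_a σ_v = 0.2400 × 38.26 = 9.182 kPa.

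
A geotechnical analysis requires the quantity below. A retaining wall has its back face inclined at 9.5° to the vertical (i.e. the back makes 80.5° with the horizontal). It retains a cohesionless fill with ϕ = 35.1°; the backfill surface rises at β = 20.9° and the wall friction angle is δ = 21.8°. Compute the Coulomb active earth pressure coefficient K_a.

0.438

K_a = sin²(α+φ) / [sin²α · sin(α−δ) · (1 + √{sin(φ+δ)sin(φ−β) / (sin(α−δ)sin(α+β))})²].
With α = 80.5°, φ = 35.1°, δ = 21.8°, β = 20.9°: K_a = 0.4376.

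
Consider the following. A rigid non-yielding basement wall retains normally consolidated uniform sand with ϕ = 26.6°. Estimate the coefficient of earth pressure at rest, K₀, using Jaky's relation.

0.552

K₀ = 1 − sin φ' = 1 − sin 26.6° = 0.5522.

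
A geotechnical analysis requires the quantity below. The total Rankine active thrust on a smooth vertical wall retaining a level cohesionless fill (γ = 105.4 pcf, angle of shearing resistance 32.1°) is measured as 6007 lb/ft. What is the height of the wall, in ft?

19.3 ft

K_a = 0.3060. P_a = ½ K_a γ H² ⇒ H = √(2P_a/(K_a γ)).
H = √(2×6007/(0.3060×105.4)) = 19.30 ft.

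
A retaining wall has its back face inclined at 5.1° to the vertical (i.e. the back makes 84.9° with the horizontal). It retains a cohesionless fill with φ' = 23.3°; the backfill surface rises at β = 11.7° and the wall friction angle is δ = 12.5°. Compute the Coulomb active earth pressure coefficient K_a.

0.522

K_a = sin²(α+φ) / [sin²α · sin(α−δ) · (1 + √{sin(φ+δ)sin(φ−β) / (sin(α−δ)sin(α+β))})²].
With α = 84.9°, φ = 23.3°, δ = 12.5°, β = 11.7°: K_a = 0.5217.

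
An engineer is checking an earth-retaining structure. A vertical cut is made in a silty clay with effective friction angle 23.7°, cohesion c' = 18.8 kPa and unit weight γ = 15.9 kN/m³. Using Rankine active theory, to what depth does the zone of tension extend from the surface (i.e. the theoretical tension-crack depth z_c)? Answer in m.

3.62 m

K_a = tan²(45° − 23.7°/2) = 0.4266; √K_a = 0.6531.
The active pressure is zero where K_a γ z = 2c√K_a, so z_c = 2c/(γ√K_a) = 2×18.8/(15.9×0.6531) = 3.621 m.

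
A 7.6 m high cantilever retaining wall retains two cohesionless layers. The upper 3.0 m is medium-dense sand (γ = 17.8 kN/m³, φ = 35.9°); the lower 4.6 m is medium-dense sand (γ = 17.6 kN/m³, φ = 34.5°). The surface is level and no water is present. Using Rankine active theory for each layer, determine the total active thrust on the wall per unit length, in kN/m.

K_a1 = tan²(45°−35.9°/2) = 0.2607; K_a2 = tan²(45°−34.5°/2) = 0.2768.
Layer 1: σ at base = K_a1 γ₁ h₁ = 13.92 kPa; P₁ = ½×13.92×3.0 = 20.89.
Layer 2: σ_v at top = γ₁h₁ = 53.40; σ_h top = K_a2×53.40 = 14.78; σ_h base = K_a2×(53.40+17.6×4.6) = 37.19.
P₂ = ½(14.78+37.19)×4.6 = 119.5. Total P_a = 20.89+119.5 = 140.4 kN/m.

140 kN/m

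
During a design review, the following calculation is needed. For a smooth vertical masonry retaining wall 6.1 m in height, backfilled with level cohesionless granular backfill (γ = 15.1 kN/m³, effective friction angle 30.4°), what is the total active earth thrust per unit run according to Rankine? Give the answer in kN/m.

K_a = tan²(45° − φ/2) = 0.3280.
P_a = ½ K_a γ H² = 0.5 × 0.3280 × 15.1 × 6.1² = 92.14 kN/m.

92.1 kN/m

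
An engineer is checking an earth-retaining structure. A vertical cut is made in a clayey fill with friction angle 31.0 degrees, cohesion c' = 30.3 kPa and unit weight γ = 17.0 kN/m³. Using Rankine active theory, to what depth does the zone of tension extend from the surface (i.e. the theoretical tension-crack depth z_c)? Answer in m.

6.30 m

K_a = tan²(45° − 31.0°/2) = 0.3201; √K_a = 0.5658.
The active pressure is zero where K_a γ z = 2c√K_a, so z_c = 2c/(γ√K_a) = 2×30.3/(17.0×0.5658) = 6.301 m.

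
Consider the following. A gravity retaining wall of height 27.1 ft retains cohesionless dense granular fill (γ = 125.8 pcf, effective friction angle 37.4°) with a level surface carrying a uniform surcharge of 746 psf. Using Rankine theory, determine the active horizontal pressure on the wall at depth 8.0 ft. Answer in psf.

K_a = (1 − sin φ)/(1 + sin φ) = 0.2443.
σ_v = γz + q = 125.8 × 8.0 + 746 = 1752 psf.
σ_h = K_a σ_v = 0.2443 × 1752 = 428.0 psf.

428 psf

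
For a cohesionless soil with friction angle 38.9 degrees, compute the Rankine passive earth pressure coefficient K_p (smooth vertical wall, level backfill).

4.38

K_p = (1 + sin φ)/(1 − sin φ) = tan²(45° + 38.9°/2) = 4.376.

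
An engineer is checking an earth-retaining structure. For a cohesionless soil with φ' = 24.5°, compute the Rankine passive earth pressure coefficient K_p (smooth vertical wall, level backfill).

2.42

K_p = (1 + sin φ)/(1 − sin φ) = tan²(45° + 24.5°/2) = 2.417.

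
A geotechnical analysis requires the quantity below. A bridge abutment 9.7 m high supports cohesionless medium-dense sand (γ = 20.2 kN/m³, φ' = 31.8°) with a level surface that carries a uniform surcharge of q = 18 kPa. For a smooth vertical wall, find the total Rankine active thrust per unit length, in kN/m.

K_a = tan²(45° − φ/2) = 0.3098.
Soil triangle: ½ K_a γ H² = 0.5×0.3098×20.2×9.7² = 294.4 kN/m.
Surcharge rectangle: K_a q H = 0.3098×18×9.7 = 54.09 kN/m.
Total = 294.4 + 54.09 = 348.5 kN/m.

348 kN/m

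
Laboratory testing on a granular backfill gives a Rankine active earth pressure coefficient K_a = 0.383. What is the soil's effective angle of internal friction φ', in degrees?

26.5°

K_a = tan²(45° − φ/2) ⇒ 45° − φ/2 = arctan(√0.383) = 31.75°.
φ = 2(45° − 31.75°) = 26.50°.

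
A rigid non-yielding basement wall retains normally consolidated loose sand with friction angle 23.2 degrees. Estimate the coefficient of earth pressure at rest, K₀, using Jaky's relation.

K₀ = 1 − sin φ' = 1 − sin 23.2° = 0.6061.

0.606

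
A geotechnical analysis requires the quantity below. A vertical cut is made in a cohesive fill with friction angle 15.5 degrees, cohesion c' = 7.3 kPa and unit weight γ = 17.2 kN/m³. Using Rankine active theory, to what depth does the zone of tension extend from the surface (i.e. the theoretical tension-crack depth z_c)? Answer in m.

K_a = tan²(45° − 15.5°/2) = 0.5782; √K_a = 0.7604.
The active pressure is zero where K_a γ z = 2c√K_a, so z_c = 2c/(γ√K_a) = 2×7.3/(17.2×0.7604) = 1.116 m.

1.12 m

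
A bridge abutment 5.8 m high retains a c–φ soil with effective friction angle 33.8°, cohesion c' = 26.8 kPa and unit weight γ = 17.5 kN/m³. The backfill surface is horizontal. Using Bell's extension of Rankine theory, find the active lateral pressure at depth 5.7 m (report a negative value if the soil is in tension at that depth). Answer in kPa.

K_a = (1 − sin φ)/(1 + sin φ) = 0.2851.
σ_a = K_a γ z − 2c√K_a = 0.2851×17.5×5.7 − 2×26.8×0.5340 = -0.1807 kPa.

-0.181 kPa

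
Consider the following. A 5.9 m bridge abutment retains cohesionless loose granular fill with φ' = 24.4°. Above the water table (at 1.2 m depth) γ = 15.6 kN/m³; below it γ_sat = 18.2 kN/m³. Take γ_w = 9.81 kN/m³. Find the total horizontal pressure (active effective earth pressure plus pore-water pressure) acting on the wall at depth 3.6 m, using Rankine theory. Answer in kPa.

K_a = (1 − sin φ)/(1 + sin φ) = 0.4153.
γ' = 18.2 − 9.81 = 8.390 kN/m³.
Effective vertical stress at 3.6 m: σ'_v = 15.6×1.2 + 8.390×2.40 = 38.86 kPa.
σ'_h = K_a σ'_v = 0.4153 × 38.86 = 16.14 kPa; u = γ_w × 2.40 = 23.54 kPa.
Total σ_h = 16.14 + 23.54 = 39.68 kPa.

39.7 kPa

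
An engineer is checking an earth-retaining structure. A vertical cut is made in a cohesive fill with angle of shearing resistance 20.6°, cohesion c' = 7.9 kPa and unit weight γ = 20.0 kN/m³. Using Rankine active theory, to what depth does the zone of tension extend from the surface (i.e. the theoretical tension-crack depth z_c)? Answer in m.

K_a = tan²(45° − 20.6°/2) = 0.4795; √K_a = 0.6924.
The active pressure is zero where K_a γ z = 2c√K_a, so z_c = 2c/(γ√K_a) = 2×7.9/(20.0×0.6924) = 1.141 m.

1.14 m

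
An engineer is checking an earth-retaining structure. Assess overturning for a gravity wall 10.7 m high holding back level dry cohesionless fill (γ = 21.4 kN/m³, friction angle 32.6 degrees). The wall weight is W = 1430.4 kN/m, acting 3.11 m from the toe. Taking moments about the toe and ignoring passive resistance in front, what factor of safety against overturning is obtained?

3.40

K_a = tan²(45° − 32.6°/2) = 0.2997.
P_a = ½K_aγH² = 0.5×0.2997×21.4×10.7² = 367.2 kN/m, acting at H/3 = 3.567 m above the base.
Overturning moment M_o = P_a × H/3 = 367.2 × 3.567 = 1310.
Resisting moment M_r = W × 3.11 = 1430.4 × 3.11 = 4449.
FS_overturning = M_r/M_o = 4449/1310 = 3.397.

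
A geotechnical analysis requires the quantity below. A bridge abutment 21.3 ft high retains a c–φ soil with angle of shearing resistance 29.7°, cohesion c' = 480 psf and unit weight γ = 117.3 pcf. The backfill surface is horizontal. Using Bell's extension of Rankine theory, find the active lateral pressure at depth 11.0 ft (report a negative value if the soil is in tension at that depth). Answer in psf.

K_a = (1 − sin φ)/(1 + sin φ) = 0.3374.
σ_a = K_a γ z − 2c√K_a = 0.3374×117.3×11.0 − 2×480×0.5808 = -122.3 psf.

-122 psf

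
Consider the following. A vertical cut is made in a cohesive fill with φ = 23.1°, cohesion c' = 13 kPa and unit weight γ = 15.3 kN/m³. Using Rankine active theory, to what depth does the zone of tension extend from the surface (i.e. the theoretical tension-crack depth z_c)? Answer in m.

2.57 m

K_a = tan²(45° − 23.1°/2) = 0.4364; √K_a = 0.6606.
The active pressure is zero where K_a γ z = 2c√K_a, so z_c = 2c/(γ√K_a) = 2×13/(15.3×0.6606) = 2.572 m.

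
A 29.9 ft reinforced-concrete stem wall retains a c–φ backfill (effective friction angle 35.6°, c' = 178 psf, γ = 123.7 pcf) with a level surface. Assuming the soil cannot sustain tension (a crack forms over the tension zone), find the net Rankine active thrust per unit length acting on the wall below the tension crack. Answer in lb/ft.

9650 lb/ft

K_a = 0.2641; √K_a = 0.5139.
Tension-crack depth z_c = 2c/(γ√K_a) = 2×178/(123.7×0.5139) = 5.600 ft.
σ_a at base = K_a γ H − 2c√K_a = 0.2641×123.7×29.9 − 2×178×0.5139 = 793.9 psf.
P_a = ½ × 793.9 × (H − z_c) = 0.5×793.9×24.30 = 9646 lb/ft.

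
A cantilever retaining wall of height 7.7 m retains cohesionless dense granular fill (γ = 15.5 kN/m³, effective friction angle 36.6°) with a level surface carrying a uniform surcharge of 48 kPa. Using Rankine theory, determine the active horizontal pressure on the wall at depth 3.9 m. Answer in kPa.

K_a = (1 − sin φ)/(1 + sin φ) = 0.2530.
σ_v = γz + q = 15.5 × 3.9 + 48 = 108.4 kPa.
σ_h = K_a σ_v = 0.2530 × 108.4 = 27.43 kPa.

27.4 kPa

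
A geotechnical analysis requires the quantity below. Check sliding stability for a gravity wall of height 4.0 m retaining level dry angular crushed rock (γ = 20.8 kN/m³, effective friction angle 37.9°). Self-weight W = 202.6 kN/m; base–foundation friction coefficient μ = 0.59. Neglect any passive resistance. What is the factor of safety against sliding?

K_a = tan²(45° − 37.9°/2) = 0.2389.
P_a = ½K_aγH² = 0.5×0.2389×20.8×4.0² = 39.76 kN/m, acting at H/3 = 1.333 m above the base.
FS_sliding = μW / P_a = 0.59×202.6 / 39.76 = 3.006.

3.01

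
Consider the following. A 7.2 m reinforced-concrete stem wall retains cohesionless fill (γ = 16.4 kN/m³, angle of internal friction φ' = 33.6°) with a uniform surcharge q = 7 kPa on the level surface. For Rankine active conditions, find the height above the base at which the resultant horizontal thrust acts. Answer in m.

2.53 m

K_a = 0.2875.
Triangular part P₁ = ½K_aγH² = 122.2 at H/3 = 2.400 m; rectangular part P₂ = K_a q H = 14.49 at H/2 = 3.600 m.
ȳ = (P₁·2.400 + P₂·3.600)/(P₁+P₂) = 2.527 m.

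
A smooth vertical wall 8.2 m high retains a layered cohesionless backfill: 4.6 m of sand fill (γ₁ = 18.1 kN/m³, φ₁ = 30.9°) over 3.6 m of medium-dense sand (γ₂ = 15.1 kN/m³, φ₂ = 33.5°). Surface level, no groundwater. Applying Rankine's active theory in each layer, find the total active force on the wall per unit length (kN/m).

K_a1 = tan²(45°−30.9°/2) = 0.3214; K_a2 = tan²(45°−33.5°/2) = 0.2887.
Layer 1: σ at base = K_a1 γ₁ h₁ = 26.76 kPa; P₁ = ½×26.76×4.6 = 61.55.
Layer 2: σ_v at top = γ₁h₁ = 83.26; σ_h top = K_a2×83.26 = 24.04; σ_h base = K_a2×(83.26+15.1×3.6) = 39.73.
P₂ = ½(24.04+39.73)×3.6 = 114.8. Total P_a = 61.55+114.8 = 176.3 kN/m.

176 kN/m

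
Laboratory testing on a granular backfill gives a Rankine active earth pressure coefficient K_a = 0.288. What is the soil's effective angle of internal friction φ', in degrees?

33.6°

K_a = tan²(45° − φ/2) ⇒ 45° − φ/2 = arctan(√0.288) = 28.22°.
φ = 2(45° − 28.22°) = 33.56°.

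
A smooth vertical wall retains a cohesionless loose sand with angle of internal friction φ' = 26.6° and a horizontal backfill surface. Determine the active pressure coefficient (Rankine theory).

K_a = (1 − sin φ)/(1 + sin φ) = (1 − sin 26.6°)/(1 + sin 26.6°) = 0.3814.

0.381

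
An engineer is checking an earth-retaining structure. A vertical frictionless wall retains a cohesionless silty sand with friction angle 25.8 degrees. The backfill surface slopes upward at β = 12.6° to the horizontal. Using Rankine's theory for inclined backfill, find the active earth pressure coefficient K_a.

K_a = cos β · (cos β − √(cos²β − cos²φ)) / (cos β + √(cos²β − cos²φ)).
cos β = 0.9759, cos φ = 0.9003, √(cos²β − cos²φ) = 0.3766.
K_a = 0.9759 × (0.9759 − 0.3766)/(0.9759 + 0.3766) = 0.4324.

0.432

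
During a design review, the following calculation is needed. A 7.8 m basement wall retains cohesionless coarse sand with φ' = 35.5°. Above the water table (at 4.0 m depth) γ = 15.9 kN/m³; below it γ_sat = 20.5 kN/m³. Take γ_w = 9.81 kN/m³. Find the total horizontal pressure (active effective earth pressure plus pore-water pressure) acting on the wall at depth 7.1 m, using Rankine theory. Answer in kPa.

K_a = (1 − sin φ)/(1 + sin φ) = 0.2653.
γ' = 20.5 − 9.81 = 10.69 kN/m³.
Effective vertical stress at 7.1 m: σ'_v = 15.9×4.0 + 10.69×3.10 = 96.74 kPa.
σ'_h = K_a σ'_v = 0.2653 × 96.74 = 25.66 kPa; u = γ_w × 3.10 = 30.41 kPa.
Total σ_h = 25.66 + 30.41 = 56.07 kPa.

56.1 kPa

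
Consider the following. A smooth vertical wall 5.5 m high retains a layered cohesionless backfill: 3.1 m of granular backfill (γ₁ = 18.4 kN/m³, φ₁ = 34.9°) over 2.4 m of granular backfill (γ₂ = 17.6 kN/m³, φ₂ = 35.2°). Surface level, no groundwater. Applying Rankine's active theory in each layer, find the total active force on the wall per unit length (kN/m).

74.5 kN/m

K_a1 = tan²(45°−34.9°/2) = 0.2721; K_a2 = tan²(45°−35.2°/2) = 0.2687.
Layer 1: σ at base = K_a1 γ₁ h₁ = 15.52 kPa; P₁ = ½×15.52×3.1 = 24.06.
Layer 2: σ_v at top = γ₁h₁ = 57.04; σ_h top = K_a2×57.04 = 15.33; σ_h base = K_a2×(57.04+17.6×2.4) = 26.68.
P₂ = ½(15.33+26.68)×2.4 = 50.40. Total P_a = 24.06+50.40 = 74.46 kN/m.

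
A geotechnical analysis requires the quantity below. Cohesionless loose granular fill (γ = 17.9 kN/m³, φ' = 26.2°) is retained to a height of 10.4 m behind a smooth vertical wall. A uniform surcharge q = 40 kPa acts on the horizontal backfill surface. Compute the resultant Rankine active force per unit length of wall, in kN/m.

K_a = tan²(45° − φ/2) = 0.3874.
Soil triangle: ½ K_a γ H² = 0.5×0.3874×17.9×10.4² = 375.1 kN/m.
Surcharge rectangle: K_a q H = 0.3874×40×10.4 = 161.2 kN/m.
Total = 375.1 + 161.2 = 536.2 kN/m.

536 kN/m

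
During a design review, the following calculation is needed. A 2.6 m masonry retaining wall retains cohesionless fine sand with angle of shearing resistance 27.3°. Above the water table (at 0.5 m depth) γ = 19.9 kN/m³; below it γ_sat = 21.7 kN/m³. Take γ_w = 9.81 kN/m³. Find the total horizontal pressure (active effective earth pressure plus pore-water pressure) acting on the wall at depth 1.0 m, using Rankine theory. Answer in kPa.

K_a = (1 − sin φ)/(1 + sin φ) = 0.3711.
γ' = 21.7 − 9.81 = 11.89 kN/m³.
Effective vertical stress at 1.0 m: σ'_v = 19.9×0.5 + 11.89×0.500 = 15.89 kPa.
σ'_h = K_a σ'_v = 0.3711 × 15.89 = 5.899 kPa; u = γ_w × 0.500 = 4.905 kPa.
Total σ_h = 5.899 + 4.905 = 10.80 kPa.

10.8 kPa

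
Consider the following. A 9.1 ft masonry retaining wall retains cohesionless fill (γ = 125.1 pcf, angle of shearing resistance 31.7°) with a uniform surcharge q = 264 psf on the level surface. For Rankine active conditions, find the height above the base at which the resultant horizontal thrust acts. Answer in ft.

K_a = 0.3111.
Triangular part P₁ = ½K_aγH² = 1611 at H/3 = 3.033 ft; rectangular part P₂ = K_a q H = 747.3 at H/2 = 4.550 ft.
ȳ = (P₁·3.033 + P₂·4.550)/(P₁+P₂) = 3.514 ft.

3.51 ft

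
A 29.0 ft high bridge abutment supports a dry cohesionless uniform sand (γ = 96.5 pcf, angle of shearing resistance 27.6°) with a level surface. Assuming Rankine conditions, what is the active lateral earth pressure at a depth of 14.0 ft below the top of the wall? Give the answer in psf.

496 psf

K_a = (1 − sin φ)/(1 + sin φ) = 0.3668.
σ_h = K_a γ z = 0.3668 × 96.5 × 14.0 = 495.5 psf.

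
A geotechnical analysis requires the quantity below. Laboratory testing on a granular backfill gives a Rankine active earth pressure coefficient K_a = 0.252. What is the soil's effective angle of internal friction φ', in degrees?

36.7°

K_a = tan²(45° − φ/2) ⇒ 45° − φ/2 = arctan(√0.252) = 26.66°.
φ = 2(45° − 26.66°) = 36.69°.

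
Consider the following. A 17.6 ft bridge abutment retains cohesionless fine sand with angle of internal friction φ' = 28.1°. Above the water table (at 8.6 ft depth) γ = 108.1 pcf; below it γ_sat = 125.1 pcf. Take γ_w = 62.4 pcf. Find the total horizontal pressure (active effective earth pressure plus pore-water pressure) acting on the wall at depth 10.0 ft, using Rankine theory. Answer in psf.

K_a = (1 − sin φ)/(1 + sin φ) = 0.3596.
γ' = 125.1 − 62.4 = 62.70 pcf.
Effective vertical stress at 10.0 ft: σ'_v = 108.1×8.6 + 62.70×1.40 = 1017 psf.
σ'_h = K_a σ'_v = 0.3596 × 1017 = 365.9 psf; u = γ_w × 1.40 = 87.36 psf.
Total σ_h = 365.9 + 87.36 = 453.2 psf.

453 psf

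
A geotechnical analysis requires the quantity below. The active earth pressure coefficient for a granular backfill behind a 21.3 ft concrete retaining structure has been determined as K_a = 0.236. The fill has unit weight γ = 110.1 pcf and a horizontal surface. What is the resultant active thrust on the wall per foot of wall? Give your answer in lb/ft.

P = ½ K_a γ H² = 0.5 × 0.236 × 110.1 × 21.3² = 5894 lb/ft.

5890 lb/ft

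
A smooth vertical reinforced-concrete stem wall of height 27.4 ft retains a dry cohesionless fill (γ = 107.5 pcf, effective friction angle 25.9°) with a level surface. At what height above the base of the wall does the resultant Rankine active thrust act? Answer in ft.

K_a = 0.3920.
The pressure distribution is triangular, so the resultant acts at H/3 above the base = 27.4/3 = 9.133 ft.

9.13 ft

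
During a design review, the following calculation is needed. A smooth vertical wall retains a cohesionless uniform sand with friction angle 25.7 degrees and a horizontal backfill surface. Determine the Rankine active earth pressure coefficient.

0.395

K_a = (1 − sin φ)/(1 + sin φ) = (1 − sin 25.7°)/(1 + sin 25.7°) = 0.3950.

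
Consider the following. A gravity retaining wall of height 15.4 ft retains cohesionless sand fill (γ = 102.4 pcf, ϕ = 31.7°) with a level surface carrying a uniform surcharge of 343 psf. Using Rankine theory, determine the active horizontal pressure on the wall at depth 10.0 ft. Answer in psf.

K_a = (1 − sin φ)/(1 + sin φ) = 0.3111.
σ_v = γz + q = 102.4 × 10.0 + 343 = 1367 psf.
σ_h = K_a σ_v = 0.3111 × 1367 = 425.2 psf.

425 psf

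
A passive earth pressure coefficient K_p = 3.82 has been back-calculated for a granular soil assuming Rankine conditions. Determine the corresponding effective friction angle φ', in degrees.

35.8°

K_p = (1+sin φ)/(1−sin φ) ⇒ sin φ = (K_p − 1)/(K_p + 1) = 0.5851.
φ = arcsin(0.5851) = 35.81°.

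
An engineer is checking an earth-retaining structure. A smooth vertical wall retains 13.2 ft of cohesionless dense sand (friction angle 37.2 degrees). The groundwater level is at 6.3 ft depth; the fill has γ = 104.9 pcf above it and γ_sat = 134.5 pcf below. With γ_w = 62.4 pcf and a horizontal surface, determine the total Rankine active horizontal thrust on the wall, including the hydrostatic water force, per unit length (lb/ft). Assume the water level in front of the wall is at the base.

3550 lb/ft

K_a = tan²(45° − φ/2) = 0.2464.
γ' = 134.5 − 62.4 = 72.10 pcf. Depth below WT = 6.9 ft.
σ'_h at WT = K_a γ d_w = 162.8 psf; at base = 162.8 + K_a γ' × 6.9 = 285.4 psf.
P₁ (0–6.3 ft) = ½×162.8×6.3 = 513.0. P₂ (6.3–13.2 ft) = ½(162.8+285.4)×6.9 = 1547.
P_w = ½ γ_w h₂² = 0.5×62.4×6.9² = 1485. Total = 513.0+1547+1485 = 3545 lb/ft.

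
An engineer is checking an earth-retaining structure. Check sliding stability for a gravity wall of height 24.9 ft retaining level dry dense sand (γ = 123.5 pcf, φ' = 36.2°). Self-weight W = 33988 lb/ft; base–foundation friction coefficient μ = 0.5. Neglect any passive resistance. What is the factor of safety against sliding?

1.72

K_a = tan²(45° − 36.2°/2) = 0.2574.
P_a = ½K_aγH² = 0.5×0.2574×123.5×24.9² = 9854 lb/ft, acting at H/3 = 8.300 ft above the base.
FS_sliding = μW / P_a = 0.5×33988 / 9854 = 1.725.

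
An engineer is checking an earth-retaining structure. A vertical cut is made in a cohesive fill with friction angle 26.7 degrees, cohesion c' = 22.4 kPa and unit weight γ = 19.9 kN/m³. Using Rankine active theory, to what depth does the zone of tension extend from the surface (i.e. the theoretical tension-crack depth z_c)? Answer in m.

K_a = tan²(45° − 26.7°/2) = 0.3800; √K_a = 0.6164.
The active pressure is zero where K_a γ z = 2c√K_a, so z_c = 2c/(γ√K_a) = 2×22.4/(19.9×0.6164) = 3.652 m.

3.65 m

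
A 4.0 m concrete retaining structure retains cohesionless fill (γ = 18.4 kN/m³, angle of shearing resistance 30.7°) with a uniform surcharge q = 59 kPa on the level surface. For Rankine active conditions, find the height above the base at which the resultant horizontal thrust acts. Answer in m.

1.74 m

K_a = 0.3240.
Triangular part P₁ = ½K_aγH² = 47.70 at H/3 = 1.333 m; rectangular part P₂ = K_a q H = 76.47 at H/2 = 2.000 m.
ȳ = (P₁·1.333 + P₂·2.000)/(P₁+P₂) = 1.744 m.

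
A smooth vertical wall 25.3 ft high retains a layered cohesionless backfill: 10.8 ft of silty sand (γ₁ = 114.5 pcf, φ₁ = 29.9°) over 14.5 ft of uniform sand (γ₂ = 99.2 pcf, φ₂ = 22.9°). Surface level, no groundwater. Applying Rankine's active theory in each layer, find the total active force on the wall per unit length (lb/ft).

14700 lb/ft

K_a1 = tan²(45°−29.9°/2) = 0.3347; K_a2 = tan²(45°−22.9°/2) = 0.4398.
Layer 1: σ at base = K_a1 γ₁ h₁ = 413.9 psf; P₁ = ½×413.9×10.8 = 2235.
Layer 2: σ_v at top = γ₁h₁ = 1237; σ_h top = K_a2×1237 = 543.8; σ_h base = K_a2×(1237+99.2×14.5) = 1176.
P₂ = ½(543.8+1176)×14.5 = 12470. Total P_a = 2235+12470 = 14710 lb/ft.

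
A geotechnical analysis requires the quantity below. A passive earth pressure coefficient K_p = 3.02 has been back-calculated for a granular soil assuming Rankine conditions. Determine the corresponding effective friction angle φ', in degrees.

K_p = (1+sin φ)/(1−sin φ) ⇒ sin φ = (K_p − 1)/(K_p + 1) = 0.5025.
φ = arcsin(0.5025) = 30.16°.

30.2°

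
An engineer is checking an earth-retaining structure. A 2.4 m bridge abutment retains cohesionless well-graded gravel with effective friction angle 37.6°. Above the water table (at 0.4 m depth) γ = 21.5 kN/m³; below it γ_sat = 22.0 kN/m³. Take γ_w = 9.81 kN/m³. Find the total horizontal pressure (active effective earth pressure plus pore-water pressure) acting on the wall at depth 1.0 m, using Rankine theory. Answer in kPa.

9.74 kPa

K_a = (1 − sin φ)/(1 + sin φ) = 0.2421.
γ' = 22.0 − 9.81 = 12.19 kN/m³.
Effective vertical stress at 1.0 m: σ'_v = 21.5×0.4 + 12.19×0.600 = 15.91 kPa.
σ'_h = K_a σ'_v = 0.2421 × 15.91 = 3.853 kPa; u = γ_w × 0.600 = 5.886 kPa.
Total σ_h = 3.853 + 5.886 = 9.739 kPa.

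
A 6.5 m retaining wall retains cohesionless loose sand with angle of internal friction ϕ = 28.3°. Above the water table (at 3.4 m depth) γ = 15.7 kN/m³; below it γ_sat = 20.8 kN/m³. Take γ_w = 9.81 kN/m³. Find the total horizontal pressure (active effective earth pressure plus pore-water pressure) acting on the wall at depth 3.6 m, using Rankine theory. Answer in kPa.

K_a = (1 − sin φ)/(1 + sin φ) = 0.3568.
γ' = 20.8 − 9.81 = 10.99 kN/m³.
Effective vertical stress at 3.6 m: σ'_v = 15.7×3.4 + 10.99×0.200 = 55.58 kPa.
σ'_h = K_a σ'_v = 0.3568 × 55.58 = 19.83 kPa; u = γ_w × 0.200 = 1.962 kPa.
Total σ_h = 19.83 + 1.962 = 21.79 kPa.

21.8 kPa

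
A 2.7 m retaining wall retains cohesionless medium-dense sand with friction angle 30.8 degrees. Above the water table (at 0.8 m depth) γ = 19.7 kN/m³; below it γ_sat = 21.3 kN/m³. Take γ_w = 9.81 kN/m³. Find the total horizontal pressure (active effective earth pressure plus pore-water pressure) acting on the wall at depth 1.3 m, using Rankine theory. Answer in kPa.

K_a = (1 − sin φ)/(1 + sin φ) = 0.3227.
γ' = 21.3 − 9.81 = 11.49 kN/m³.
Effective vertical stress at 1.3 m: σ'_v = 19.7×0.8 + 11.49×0.500 = 21.50 kPa.
σ'_h = K_a σ'_v = 0.3227 × 21.50 = 6.940 kPa; u = γ_w × 0.500 = 4.905 kPa.
Total σ_h = 6.940 + 4.905 = 11.84 kPa.

11.8 kPa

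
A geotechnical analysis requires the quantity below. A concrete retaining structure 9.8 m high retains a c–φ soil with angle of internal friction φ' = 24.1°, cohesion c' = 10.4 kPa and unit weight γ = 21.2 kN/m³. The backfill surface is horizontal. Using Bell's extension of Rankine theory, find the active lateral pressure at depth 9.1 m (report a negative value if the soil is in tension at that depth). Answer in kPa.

67.6 kPa

K_a = (1 − sin φ)/(1 + sin φ) = 0.4201.
σ_a = K_a γ z − 2c√K_a = 0.4201×21.2×9.1 − 2×10.4×0.6482 = 67.57 kPa.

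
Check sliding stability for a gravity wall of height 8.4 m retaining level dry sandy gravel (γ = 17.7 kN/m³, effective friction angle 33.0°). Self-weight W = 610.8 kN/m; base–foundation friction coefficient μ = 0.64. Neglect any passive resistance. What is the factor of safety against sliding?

2.12

K_a = tan²(45° − 33.0°/2) = 0.2948.
P_a = ½K_aγH² = 0.5×0.2948×17.7×8.4² = 184.1 kN/m, acting at H/3 = 2.800 m above the base.
FS_sliding = μW / P_a = 0.64×610.8 / 184.1 = 2.123.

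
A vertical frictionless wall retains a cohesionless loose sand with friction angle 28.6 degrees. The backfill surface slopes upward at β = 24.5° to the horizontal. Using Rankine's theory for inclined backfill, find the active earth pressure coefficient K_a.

K_a = cos β · (cos β − √(cos²β − cos²φ)) / (cos β + √(cos²β − cos²φ)).
cos β = 0.9100, cos φ = 0.8780, √(cos²β − cos²φ) = 0.2391.
K_a = 0.9100 × (0.9100 − 0.2391)/(0.9100 + 0.2391) = 0.5312.

0.531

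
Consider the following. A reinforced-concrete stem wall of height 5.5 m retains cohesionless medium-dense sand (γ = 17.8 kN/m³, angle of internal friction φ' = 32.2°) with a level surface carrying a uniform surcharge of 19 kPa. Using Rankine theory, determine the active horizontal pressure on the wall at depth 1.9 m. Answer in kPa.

16.1 kPa

K_a = (1 − sin φ)/(1 + sin φ) = 0.3047.
σ_v = γz + q = 17.8 × 1.9 + 19 = 52.82 kPa.
σ_h = K_a σ_v = 0.3047 × 52.82 = 16.10 kPa.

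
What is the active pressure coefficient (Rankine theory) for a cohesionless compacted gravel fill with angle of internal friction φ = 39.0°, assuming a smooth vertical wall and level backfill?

K_a = tan²(45° − φ/2) = tan²(25.50°) = 0.2275.

0.228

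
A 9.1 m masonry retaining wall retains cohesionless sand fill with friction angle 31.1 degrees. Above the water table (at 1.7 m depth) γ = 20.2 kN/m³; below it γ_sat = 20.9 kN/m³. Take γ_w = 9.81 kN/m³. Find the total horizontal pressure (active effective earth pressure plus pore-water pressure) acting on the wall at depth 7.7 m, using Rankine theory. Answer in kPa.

K_a = (1 − sin φ)/(1 + sin φ) = 0.3188.
γ' = 20.9 − 9.81 = 11.09 kN/m³.
Effective vertical stress at 7.7 m: σ'_v = 20.2×1.7 + 11.09×6.00 = 100.9 kPa.
σ'_h = K_a σ'_v = 0.3188 × 100.9 = 32.16 kPa; u = γ_w × 6.00 = 58.86 kPa.
Total σ_h = 32.16 + 58.86 = 91.02 kPa.

91.0 kPa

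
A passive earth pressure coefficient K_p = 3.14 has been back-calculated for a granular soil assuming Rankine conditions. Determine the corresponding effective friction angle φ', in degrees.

K_p = (1+sin φ)/(1−sin φ) ⇒ sin φ = (K_p − 1)/(K_p + 1) = 0.5169.
φ = arcsin(0.5169) = 31.13°.

31.1°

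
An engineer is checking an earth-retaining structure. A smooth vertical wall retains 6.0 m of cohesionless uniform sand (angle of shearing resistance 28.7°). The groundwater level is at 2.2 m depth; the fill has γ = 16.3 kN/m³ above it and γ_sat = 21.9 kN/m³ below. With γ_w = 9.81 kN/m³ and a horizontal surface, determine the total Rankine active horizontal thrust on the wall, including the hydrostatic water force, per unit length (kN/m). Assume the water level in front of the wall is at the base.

K_a = tan²(45° − φ/2) = 0.3511.
γ' = 21.9 − 9.81 = 12.09 kN/m³. Depth below WT = 3.8 m.
σ'_h at WT = K_a γ d_w = 12.59 kPa; at base = 12.59 + K_a γ' × 3.8 = 28.72 kPa.
P₁ (0–2.2 m) = ½×12.59×2.2 = 13.85. P₂ (2.2–6.0 m) = ½(12.59+28.72)×3.8 = 78.50.
P_w = ½ γ_w h₂² = 0.5×9.81×3.8² = 70.83. Total = 13.85+78.50+70.83 = 163.2 kN/m.

163 kN/m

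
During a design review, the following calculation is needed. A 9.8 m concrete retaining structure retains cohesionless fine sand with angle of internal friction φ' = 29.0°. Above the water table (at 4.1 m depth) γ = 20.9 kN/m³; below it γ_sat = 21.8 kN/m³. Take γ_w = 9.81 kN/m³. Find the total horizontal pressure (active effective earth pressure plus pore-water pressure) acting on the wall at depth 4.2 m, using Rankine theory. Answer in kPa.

K_a = (1 − sin φ)/(1 + sin φ) = 0.3470.
γ' = 21.8 − 9.81 = 11.99 kN/m³.
Effective vertical stress at 4.2 m: σ'_v = 20.9×4.1 + 11.99×0.100 = 86.89 kPa.
σ'_h = K_a σ'_v = 0.3470 × 86.89 = 30.15 kPa; u = γ_w × 0.100 = 0.9810 kPa.
Total σ_h = 30.15 + 0.9810 = 31.13 kPa.

31.1 kPa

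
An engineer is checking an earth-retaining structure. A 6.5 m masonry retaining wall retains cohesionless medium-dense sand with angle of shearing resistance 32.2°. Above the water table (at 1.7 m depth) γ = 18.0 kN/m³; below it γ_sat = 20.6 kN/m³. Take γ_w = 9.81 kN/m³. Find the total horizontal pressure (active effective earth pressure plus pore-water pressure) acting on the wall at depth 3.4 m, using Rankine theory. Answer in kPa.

K_a = (1 − sin φ)/(1 + sin φ) = 0.3047.
γ' = 20.6 − 9.81 = 10.79 kN/m³.
Effective vertical stress at 3.4 m: σ'_v = 18.0×1.7 + 10.79×1.70 = 48.94 kPa.
σ'_h = K_a σ'_v = 0.3047 × 48.94 = 14.91 kPa; u = γ_w × 1.70 = 16.68 kPa.
Total σ_h = 14.91 + 16.68 = 31.59 kPa.

31.6 kPa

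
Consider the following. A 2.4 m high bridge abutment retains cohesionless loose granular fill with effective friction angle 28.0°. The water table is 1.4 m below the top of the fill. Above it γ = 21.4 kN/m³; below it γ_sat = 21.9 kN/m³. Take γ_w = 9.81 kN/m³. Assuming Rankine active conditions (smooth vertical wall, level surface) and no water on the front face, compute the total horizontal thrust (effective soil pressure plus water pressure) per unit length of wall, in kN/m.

25.5 kN/m

K_a = tan²(45° − φ/2) = 0.3610.
γ' = 21.9 − 9.81 = 12.09 kN/m³. Depth below WT = 1.0 m.
σ'_h at WT = K_a γ d_w = 10.82 kPa; at base = 10.82 + K_a γ' × 1.0 = 15.18 kPa.
P₁ (0–1.4 m) = ½×10.82×1.4 = 7.572. P₂ (1.4–2.4 m) = ½(10.82+15.18)×1.0 = 13.00.
P_w = ½ γ_w h₂² = 0.5×9.81×1.0² = 4.905. Total = 7.572+13.00+4.905 = 25.48 kN/m.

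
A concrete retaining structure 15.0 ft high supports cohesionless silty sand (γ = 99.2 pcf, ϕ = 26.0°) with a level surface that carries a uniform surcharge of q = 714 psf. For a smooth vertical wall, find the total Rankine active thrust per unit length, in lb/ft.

K_a = tan²(45° − φ/2) = 0.3905.
Soil triangle: ½ K_a γ H² = 0.5×0.3905×99.2×15.0² = 4358 lb/ft.
Surcharge rectangle: K_a q H = 0.3905×714×15.0 = 4182 lb/ft.
Total = 4358 + 4182 = 8539 lb/ft.

8540 lb/ft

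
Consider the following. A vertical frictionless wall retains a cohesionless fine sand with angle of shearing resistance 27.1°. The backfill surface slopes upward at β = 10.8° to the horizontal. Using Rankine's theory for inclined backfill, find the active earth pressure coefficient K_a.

0.399

K_a = cos β · (cos β − √(cos²β − cos²φ)) / (cos β + √(cos²β − cos²φ)).
cos β = 0.9823, cos φ = 0.8902, √(cos²β − cos²φ) = 0.4152.
K_a = 0.9823 × (0.9823 − 0.4152)/(0.9823 + 0.4152) = 0.3986.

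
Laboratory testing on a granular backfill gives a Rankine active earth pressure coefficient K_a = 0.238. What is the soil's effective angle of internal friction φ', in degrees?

K_a = tan²(45° − φ/2) ⇒ 45° − φ/2 = arctan(√0.238) = 26.01°.
φ = 2(45° − 26.01°) = 37.99°.

38.0°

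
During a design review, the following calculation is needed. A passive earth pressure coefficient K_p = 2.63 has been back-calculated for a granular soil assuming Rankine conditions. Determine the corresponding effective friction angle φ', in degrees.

K_p = (1+sin φ)/(1−sin φ) ⇒ sin φ = (K_p − 1)/(K_p + 1) = 0.4490.
φ = arcsin(0.4490) = 26.68°.

26.7°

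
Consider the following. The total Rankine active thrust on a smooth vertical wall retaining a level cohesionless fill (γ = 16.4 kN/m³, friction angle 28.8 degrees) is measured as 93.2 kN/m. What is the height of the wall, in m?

5.70 m

K_a = 0.3498. P_a = ½ K_a γ H² ⇒ H = √(2P_a/(K_a γ)).
H = √(2×93.2/(0.3498×16.4)) = 5.701 m.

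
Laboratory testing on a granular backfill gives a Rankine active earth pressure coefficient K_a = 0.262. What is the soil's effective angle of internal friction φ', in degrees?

35.8°

K_a = tan²(45° − φ/2) ⇒ 45° − φ/2 = arctan(√0.262) = 27.11°.
φ = 2(45° − 27.11°) = 35.79°.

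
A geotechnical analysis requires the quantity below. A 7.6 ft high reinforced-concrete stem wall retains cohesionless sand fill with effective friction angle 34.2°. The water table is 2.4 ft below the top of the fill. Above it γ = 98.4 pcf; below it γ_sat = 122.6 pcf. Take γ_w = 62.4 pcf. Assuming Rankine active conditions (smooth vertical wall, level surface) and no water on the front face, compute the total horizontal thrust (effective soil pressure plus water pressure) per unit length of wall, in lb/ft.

1500 lb/ft

K_a = tan²(45° − φ/2) = 0.2803.
γ' = 122.6 − 62.4 = 60.20 pcf. Depth below WT = 5.2 ft.
σ'_h at WT = K_a γ d_w = 66.21 psf; at base = 66.21 + K_a γ' × 5.2 = 154.0 psf.
P₁ (0–2.4 ft) = ½×66.21×2.4 = 79.45. P₂ (2.4–7.6 ft) = ½(66.21+154.0)×5.2 = 572.4.
P_w = ½ γ_w h₂² = 0.5×62.4×5.2² = 843.6. Total = 79.45+572.4+843.6 = 1496 lb/ft.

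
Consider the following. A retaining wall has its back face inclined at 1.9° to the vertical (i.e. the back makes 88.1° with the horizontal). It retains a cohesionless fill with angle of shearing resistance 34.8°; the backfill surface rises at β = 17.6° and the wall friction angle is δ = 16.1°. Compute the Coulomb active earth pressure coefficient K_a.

0.330

K_a = sin²(α+φ) / [sin²α · sin(α−δ) · (1 + √{sin(φ+δ)sin(φ−β) / (sin(α−δ)sin(α+β))})²].
With α = 88.1°, φ = 34.8°, δ = 16.1°, β = 17.6°: K_a = 0.3295.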